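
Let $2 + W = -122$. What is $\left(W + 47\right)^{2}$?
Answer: $5929$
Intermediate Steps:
$W = -124$ ($W = -2 - 122 = -124$)
$\left(W + 47\right)^{2} = \left(-124 + 47\right)^{2} = \left(-77\right)^{2} = 5929$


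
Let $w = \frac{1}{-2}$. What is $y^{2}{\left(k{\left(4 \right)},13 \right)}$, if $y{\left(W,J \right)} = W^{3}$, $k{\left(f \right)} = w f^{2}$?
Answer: $262144$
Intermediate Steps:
$w = - \frac{1}{2} \approx -0.5$
$k{\left(f \right)} = - \frac{f^{2}}{2}$
$y^{2}{\left(k{\left(4 \right)},13 \right)} = \left(\left(- \frac{4^{2}}{2}\right)^{3}\right)^{2} = \left(\left(\left(- \frac{1}{2}\right) 16\right)^{3}\right)^{2} = \left(\left(-8\right)^{3}\right)^{2} = \left(-512\right)^{2} = 262144$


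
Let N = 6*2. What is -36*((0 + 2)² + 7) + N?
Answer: -384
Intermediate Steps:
N = 12
-36*((0 + 2)² + 7) + N = -36*((0 + 2)² + 7) + 12 = -36*(2² + 7) + 12 = -36*(4 + 7) + 12 = -36*11 + 12 = -396 + 12 = -384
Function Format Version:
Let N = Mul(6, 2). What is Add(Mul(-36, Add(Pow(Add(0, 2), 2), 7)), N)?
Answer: -384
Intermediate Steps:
N = 12
Add(Mul(-36, Add(Pow(Add(0, 2), 2), 7)), N) = Add(Mul(-36, Add(Pow(Add(0, 2), 2), 7)), 12) = Add(Mul(-36, Add(Pow(2, 2), 7)), 12) = Add(Mul(-36, Add(4, 7)), 12) = Add(Mul(-36, 11), 12) = Add(-396, 12) = -384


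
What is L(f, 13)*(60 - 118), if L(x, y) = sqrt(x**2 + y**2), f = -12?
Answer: -58*sqrt(313) ≈ -1026.1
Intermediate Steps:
L(f, 13)*(60 - 118) = sqrt((-12)**2 + 13**2)*(60 - 118) = sqrt(144 + 169)*(-58) = sqrt(313)*(-58) = -58*sqrt(313)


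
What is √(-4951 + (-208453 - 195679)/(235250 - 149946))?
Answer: I*√2253860894234/21326 ≈ 70.397*I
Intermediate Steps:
√(-4951 + (-208453 - 195679)/(235250 - 149946)) = √(-4951 - 404132/85304) = √(-4951 - 404132*1/85304) = √(-4951 - 101033/21326) = √(-105686059/21326) = I*√2253860894234/21326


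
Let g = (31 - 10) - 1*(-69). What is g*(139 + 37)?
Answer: 15840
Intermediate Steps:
g = 90 (g = 21 + 69 = 90)
g*(139 + 37) = 90*(139 + 37) = 90*176 = 15840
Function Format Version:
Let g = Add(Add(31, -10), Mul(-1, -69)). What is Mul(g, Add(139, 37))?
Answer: 15840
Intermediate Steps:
g = 90 (g = Add(21, 69) = 90)
Mul(g, Add(139, 37)) = Mul(90, Add(139, 37)) = Mul(90, 176) = 15840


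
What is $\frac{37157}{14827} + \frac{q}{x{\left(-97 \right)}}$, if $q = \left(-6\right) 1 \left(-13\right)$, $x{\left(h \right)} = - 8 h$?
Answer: $\frac{14995169}{5752876} \approx 2.6066$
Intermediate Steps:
$q = 78$ ($q = \left(-6\right) \left(-13\right) = 78$)
$\frac{37157}{14827} + \frac{q}{x{\left(-97 \right)}} = \frac{37157}{14827} + \frac{78}{\left(-8\right) \left(-97\right)} = 37157 \cdot \frac{1}{14827} + \frac{78}{776} = \frac{37157}{14827} + 78 \cdot \frac{1}{776} = \frac{37157}{14827} + \frac{39}{388} = \frac{14995169}{5752876}$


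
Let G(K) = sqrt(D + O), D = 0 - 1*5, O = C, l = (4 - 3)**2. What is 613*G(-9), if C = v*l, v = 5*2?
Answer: 613*sqrt(5) ≈ 1370.7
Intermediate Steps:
v = 10
l = 1 (l = 1**2 = 1)
C = 10 (C = 10*1 = 10)
O = 10
D = -5 (D = 0 - 5 = -5)
G(K) = sqrt(5) (G(K) = sqrt(-5 + 10) = sqrt(5))
613*G(-9) = 613*sqrt(5)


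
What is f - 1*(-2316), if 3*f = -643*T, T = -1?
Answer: 7591/3 ≈ 2530.3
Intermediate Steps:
f = 643/3 (f = (-643*(-1))/3 = (⅓)*643 = 643/3 ≈ 214.33)
f - 1*(-2316) = 643/3 - 1*(-2316) = 643/3 + 2316 = 7591/3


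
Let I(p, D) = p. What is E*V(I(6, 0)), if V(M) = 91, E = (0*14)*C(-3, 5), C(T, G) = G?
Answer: 0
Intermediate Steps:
E = 0 (E = (0*14)*5 = 0*5 = 0)
E*V(I(6, 0)) = 0*91 = 0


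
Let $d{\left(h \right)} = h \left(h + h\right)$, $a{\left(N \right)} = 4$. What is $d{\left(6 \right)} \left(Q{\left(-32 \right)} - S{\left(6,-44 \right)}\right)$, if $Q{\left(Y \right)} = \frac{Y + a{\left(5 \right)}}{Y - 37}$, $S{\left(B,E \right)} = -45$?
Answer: $\frac{75192}{23} \approx 3269.2$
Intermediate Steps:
$Q{\left(Y \right)} = \frac{4 + Y}{-37 + Y}$ ($Q{\left(Y \right)} = \frac{Y + 4}{Y - 37} = \frac{4 + Y}{-37 + Y}$)
$d{\left(h \right)} = 2 h^{2}$ ($d{\left(h \right)} = h 2 h = 2 h^{2}$)
$d{\left(6 \right)} \left(Q{\left(-32 \right)} - S{\left(6,-44 \right)}\right) = 2 \cdot 6^{2} \left(\frac{4 - 32}{-37 - 32} - -45\right) = 2 \cdot 36 \left(\frac{1}{-69} \left(-28\right) + 45\right) = 72 \left(\left(- \frac{1}{69}\right) \left(-28\right) + 45\right) = 72 \left(\frac{28}{69} + 45\right) = 72 \cdot \frac{3133}{69} = \frac{75192}{23}$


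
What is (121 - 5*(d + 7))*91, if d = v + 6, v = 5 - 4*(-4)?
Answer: -4459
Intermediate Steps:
v = 21 (v = 5 + 16 = 21)
d = 27 (d = 21 + 6 = 27)
(121 - 5*(d + 7))*91 = (121 - 5*(27 + 7))*91 = (121 - 5*34)*91 = (121 - 170)*91 = -49*91 = -4459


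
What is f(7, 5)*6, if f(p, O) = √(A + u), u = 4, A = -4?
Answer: 0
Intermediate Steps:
f(p, O) = 0 (f(p, O) = √(-4 + 4) = √0 = 0)
f(7, 5)*6 = 0*6 = 0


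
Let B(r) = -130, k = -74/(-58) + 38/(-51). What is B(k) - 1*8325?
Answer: -8455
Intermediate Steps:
k = 785/1479 (k = -74*(-1/58) + 38*(-1/51) = 37/29 - 38/51 = 785/1479 ≈ 0.53076)
B(k) - 1*8325 = -130 - 1*8325 = -130 - 8325 = -8455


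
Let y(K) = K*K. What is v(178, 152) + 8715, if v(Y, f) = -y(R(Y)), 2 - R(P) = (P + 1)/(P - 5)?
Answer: 260803346/29929 ≈ 8714.1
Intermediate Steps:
R(P) = 2 - (1 + P)/(-5 + P) (R(P) = 2 - (P + 1)/(P - 5) = 2 - (1 + P)/(-5 + P))
y(K) = K²
v(Y, f) = -(-11 + Y)²/(-5 + Y)² (v(Y, f) = -((-11 + Y)/(-5 + Y))² = -(-11 + Y)²/(-5 + Y)²)
v(178, 152) + 8715 = -(-11 + 178)²/(-5 + 178)² + 8715 = -1*167²/173² + 8715 = -1*27889*1/29929 + 8715 = -27889/29929 + 8715 = 260803346/29929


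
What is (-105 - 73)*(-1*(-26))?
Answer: -4628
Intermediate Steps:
(-105 - 73)*(-1*(-26)) = -178*26 = -4628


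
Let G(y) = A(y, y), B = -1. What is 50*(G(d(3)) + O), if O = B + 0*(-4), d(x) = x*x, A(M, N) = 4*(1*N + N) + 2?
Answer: 3650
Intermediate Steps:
A(M, N) = 2 + 8*N (A(M, N) = 4*(N + N) + 2 = 4*(2*N) + 2 = 8*N + 2 = 2 + 8*N)
d(x) = x**2
G(y) = 2 + 8*y
O = -1 (O = -1 + 0*(-4) = -1 + 0 = -1)
50*(G(d(3)) + O) = 50*((2 + 8*3**2) - 1) = 50*((2 + 8*9) - 1) = 50*((2 + 72) - 1) = 50*(74 - 1) = 50*73 = 3650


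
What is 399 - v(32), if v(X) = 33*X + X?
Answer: -689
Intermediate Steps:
v(X) = 34*X
399 - v(32) = 399 - 34*32 = 399 - 1*1088 = 399 - 1088 = -689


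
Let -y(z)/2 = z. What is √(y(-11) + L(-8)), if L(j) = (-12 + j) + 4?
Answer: √6 ≈ 2.4495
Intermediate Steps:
L(j) = -8 + j
y(z) = -2*z
√(y(-11) + L(-8)) = √(-2*(-11) + (-8 - 8)) = √(22 - 16) = √6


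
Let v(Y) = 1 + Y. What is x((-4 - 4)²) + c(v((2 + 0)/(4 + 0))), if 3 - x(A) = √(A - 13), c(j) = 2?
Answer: 5 - √51 ≈ -2.1414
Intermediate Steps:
x(A) = 3 - √(-13 + A) (x(A) = 3 - √(A - 13) = 3 - √(-13 + A))
x((-4 - 4)²) + c(v((2 + 0)/(4 + 0))) = (3 - √(-13 + (-4 - 4)²)) + 2 = (3 - √(-13 + (-8)²)) + 2 = (3 - √(-13 + 64)) + 2 = (3 - √51) + 2 = 5 - √51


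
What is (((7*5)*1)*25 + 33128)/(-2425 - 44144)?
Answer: -34003/46569 ≈ -0.73016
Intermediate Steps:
(((7*5)*1)*25 + 33128)/(-2425 - 44144) = ((35*1)*25 + 33128)/(-46569) = (35*25 + 33128)*(-1/46569) = (875 + 33128)*(-1/46569) = 34003*(-1/46569) = -34003/46569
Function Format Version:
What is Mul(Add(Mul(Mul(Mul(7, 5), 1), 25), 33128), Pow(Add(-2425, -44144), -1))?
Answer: Rational(-34003, 46569) ≈ -0.73016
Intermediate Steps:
Mul(Add(Mul(Mul(Mul(7, 5), 1), 25), 33128), Pow(Add(-2425, -44144), -1)) = Mul(Add(Mul(Mul(35, 1), 25), 33128), Pow(-46569, -1)) = Mul(Add(Mul(35, 25), 33128), Rational(-1, 46569)) = Mul(Add(875, 33128), Rational(-1, 46569)) = Mul(34003, Rational(-1, 46569)) = Rational(-34003, 46569)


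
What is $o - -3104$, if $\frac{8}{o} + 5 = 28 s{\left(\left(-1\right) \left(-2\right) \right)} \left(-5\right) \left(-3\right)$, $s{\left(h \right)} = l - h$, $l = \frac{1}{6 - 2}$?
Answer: $\frac{574238}{185} \approx 3104.0$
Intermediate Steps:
$l = \frac{1}{4} \approx 0.25$
$s{\left(h \right)} = \frac{1}{4} - h$
$o = - \frac{2}{185}$ ($o = \frac{8}{-5 + 28 \left(\frac{1}{4} - \left(-1\right) \left(-2\right)\right) \left(-5\right) \left(-3\right)} = \frac{8}{-5 + 28 \left(\frac{1}{4} - 2\right) \left(-5\right) \left(-3\right)} = \frac{8}{-5 + 28 \left(- \frac{7}{4}\right) \left(-5\right) \left(-3\right)} = \frac{8}{-5 + 28 \cdot \frac{35}{4} \left(-3\right)} = \frac{8}{-5 + 28 \left(- \frac{105}{4}\right)} = \frac{8}{-5 - 735} = \frac{8}{-740} = 8 \left(- \frac{1}{740}\right) = - \frac{2}{185} \approx -0.010811$)
$o - -3104 = - \frac{2}{185} - -3104 = - \frac{2}{185} + 3104 = \frac{574238}{185}$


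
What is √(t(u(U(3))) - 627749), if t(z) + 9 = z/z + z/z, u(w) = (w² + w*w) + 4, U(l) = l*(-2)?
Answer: 2*I*√156939 ≈ 792.31*I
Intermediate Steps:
U(l) = -2*l
u(w) = 4 + 2*w² (u(w) = (w² + w²) + 4 = 2*w² + 4 = 4 + 2*w²)
t(z) = -7 (t(z) = -9 + (z/z + z/z) = -9 + (1 + 1) = -9 + 2 = -7)
√(t(u(U(3))) - 627749) = √(-7 - 627749) = √(-627756) = 2*I*√156939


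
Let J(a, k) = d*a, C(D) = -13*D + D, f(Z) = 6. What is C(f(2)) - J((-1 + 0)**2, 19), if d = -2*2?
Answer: -68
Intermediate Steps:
d = -4
C(D) = -12*D
J(a, k) = -4*a
C(f(2)) - J((-1 + 0)**2, 19) = -12*6 - (-4)*(-1 + 0)**2 = -72 - (-4)*(-1)**2 = -72 - (-4) = -72 - 1*(-4) = -72 + 4 = -68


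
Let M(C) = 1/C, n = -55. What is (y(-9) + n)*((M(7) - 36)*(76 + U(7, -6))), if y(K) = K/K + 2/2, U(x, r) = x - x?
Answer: 1011028/7 ≈ 1.4443e+5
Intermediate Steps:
U(x, r) = 0
y(K) = 2 (y(K) = 1 + 2*(½) = 1 + 1 = 2)
(y(-9) + n)*((M(7) - 36)*(76 + U(7, -6))) = (2 - 55)*((1/7 - 36)*(76 + 0)) = -53*(⅐ - 36)*76 = -(-13303)*76/7 = -53*(-19076/7) = 1011028/7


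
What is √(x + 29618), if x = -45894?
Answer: 2*I*√4069 ≈ 127.58*I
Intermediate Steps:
√(x + 29618) = √(-45894 + 29618) = √(-16276) = 2*I*√4069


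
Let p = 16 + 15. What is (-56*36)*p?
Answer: -62496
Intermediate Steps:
p = 31
(-56*36)*p = -56*36*31 = -2016*31 = -62496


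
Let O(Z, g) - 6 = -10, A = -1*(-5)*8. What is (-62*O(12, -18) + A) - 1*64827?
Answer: -64539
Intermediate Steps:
A = 40 (A = 5*8 = 40)
O(Z, g) = -4 (O(Z, g) = 6 - 10 = -4)
(-62*O(12, -18) + A) - 1*64827 = (-62*(-4) + 40) - 1*64827 = (248 + 40) - 64827 = 288 - 64827 = -64539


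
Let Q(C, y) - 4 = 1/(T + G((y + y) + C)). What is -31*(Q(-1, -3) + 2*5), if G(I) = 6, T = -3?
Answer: -1333/3 ≈ -444.33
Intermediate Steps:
Q(C, y) = 13/3 (Q(C, y) = 4 + 1/(-3 + 6) = 4 + 1/3 = 4 + ⅓ = 13/3)
-31*(Q(-1, -3) + 2*5) = -31*(13/3 + 2*5) = -31*(13/3 + 10) = -31*43/3 = -1333/3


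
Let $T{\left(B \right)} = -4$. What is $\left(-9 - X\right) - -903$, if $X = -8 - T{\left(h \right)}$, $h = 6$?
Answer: $898$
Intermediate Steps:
$X = -4$ ($X = -8 - -4 = -8 + 4 = -4$)
$\left(-9 - X\right) - -903 = \left(-9 - -4\right) - -903 = \left(-9 + 4\right) + 903 = -5 + 903 = 898$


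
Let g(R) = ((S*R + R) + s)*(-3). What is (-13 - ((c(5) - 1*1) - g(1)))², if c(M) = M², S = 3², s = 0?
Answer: 4489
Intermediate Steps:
S = 9
g(R) = -30*R (g(R) = ((9*R + R) + 0)*(-3) = (10*R + 0)*(-3) = (10*R)*(-3) = -30*R)
(-13 - ((c(5) - 1*1) - g(1)))² = (-13 - ((5² - 1*1) - (-30)))² = (-13 - ((25 - 1) - 1*(-30)))² = (-13 - (24 + 30))² = (-13 - 1*54)² = (-13 - 54)² = (-67)² = 4489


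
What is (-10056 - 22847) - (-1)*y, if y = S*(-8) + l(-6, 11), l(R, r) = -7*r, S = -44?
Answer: -32628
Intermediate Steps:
y = 275 (y = -44*(-8) - 7*11 = 352 - 77 = 275)
(-10056 - 22847) - (-1)*y = (-10056 - 22847) - (-1)*275 = -32903 - 1*(-275) = -32903 + 275 = -32628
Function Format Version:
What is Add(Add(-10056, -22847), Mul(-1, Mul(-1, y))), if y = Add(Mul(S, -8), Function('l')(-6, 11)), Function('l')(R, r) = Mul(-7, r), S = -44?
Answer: -32628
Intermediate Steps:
y = 275 (y = Add(Mul(-44, -8), Mul(-7, 11)) = Add(352, -77) = 275)
Add(Add(-10056, -22847), Mul(-1, Mul(-1, y))) = Add(Add(-10056, -22847), Mul(-1, Mul(-1, 275))) = Add(-32903, Mul(-1, -275)) = Add(-32903, 275) = -32628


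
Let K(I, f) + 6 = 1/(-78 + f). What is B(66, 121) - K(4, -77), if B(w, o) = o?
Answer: 19686/155 ≈ 127.01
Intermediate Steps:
K(I, f) = -6 + 1/(-78 + f)
B(66, 121) - K(4, -77) = 121 - (469 - 6*(-77))/(-78 - 77) = 121 - (469 + 462)/(-155) = 121 - (-1)*931/155 = 121 - 1*(-931/155) = 121 + 931/155 = 19686/155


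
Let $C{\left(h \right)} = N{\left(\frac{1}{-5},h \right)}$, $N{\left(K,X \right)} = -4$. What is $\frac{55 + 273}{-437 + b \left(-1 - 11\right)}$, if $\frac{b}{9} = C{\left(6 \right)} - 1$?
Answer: $\frac{328}{103} \approx 3.1845$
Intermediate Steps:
$C{\left(h \right)} = -4$
$b = -45$ ($b = 9 \left(-4 - 1\right) = 9 \left(-5\right) = -45$)
$\frac{55 + 273}{-437 + b \left(-1 - 11\right)} = \frac{55 + 273}{-437 - 45 \left(-1 - 11\right)} = \frac{328}{-437 - -540} = \frac{328}{-437 + 540} = \frac{328}{103}$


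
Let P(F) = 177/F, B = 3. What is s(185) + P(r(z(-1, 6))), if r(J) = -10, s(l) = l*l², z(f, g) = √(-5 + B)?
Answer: 63316073/10 ≈ 6.3316e+6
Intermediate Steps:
z(f, g) = I*√2 (z(f, g) = √(-5 + 3) = √(-2) = I*√2)
s(l) = l³
s(185) + P(r(z(-1, 6))) = 185³ + 177/(-10) = 6331625 + 177*(-⅒) = 6331625 - 177/10 = 63316073/10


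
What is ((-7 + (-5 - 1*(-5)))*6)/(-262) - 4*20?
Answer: -10459/131 ≈ -79.840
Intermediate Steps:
((-7 + (-5 - 1*(-5)))*6)/(-262) - 4*20 = ((-7 + (-5 + 5))*6)*(-1/262) - 80 = ((-7 + 0)*6)*(-1/262) - 80 = -7*6*(-1/262) - 80 = -42*(-1/262) - 80 = 21/131 - 80 = -10459/131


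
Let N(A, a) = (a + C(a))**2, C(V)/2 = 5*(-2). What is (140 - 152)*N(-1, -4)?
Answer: -6912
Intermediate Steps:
C(V) = -20 (C(V) = 2*(5*(-2)) = 2*(-10) = -20)
N(A, a) = (-20 + a)**2 (N(A, a) = (a - 20)**2 = (-20 + a)**2)
(140 - 152)*N(-1, -4) = (140 - 152)*(-20 - 4)**2 = -12*(-24)**2 = -12*576 = -6912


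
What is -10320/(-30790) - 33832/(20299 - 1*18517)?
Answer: -51164852/2743389 ≈ -18.650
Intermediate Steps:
-10320/(-30790) - 33832/(20299 - 1*18517) = -10320*(-1/30790) - 33832/(20299 - 18517) = 1032/3079 - 33832/1782 = 1032/3079 - 33832*1/1782 = 1032/3079 - 16916/891 = -51164852/2743389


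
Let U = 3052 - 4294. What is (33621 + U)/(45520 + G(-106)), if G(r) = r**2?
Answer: 32379/56756 ≈ 0.57049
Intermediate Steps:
U = -1242
(33621 + U)/(45520 + G(-106)) = (33621 - 1242)/(45520 + (-106)**2) = 32379/(45520 + 11236) = 32379/56756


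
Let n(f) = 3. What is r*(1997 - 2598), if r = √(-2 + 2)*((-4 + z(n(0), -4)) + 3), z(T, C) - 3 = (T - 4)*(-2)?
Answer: 0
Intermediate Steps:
z(T, C) = 11 - 2*T (z(T, C) = 3 + (T - 4)*(-2) = 3 + (-4 + T)*(-2) = 3 + (8 - 2*T) = 11 - 2*T)
r = 0 (r = √(-2 + 2)*((-4 + (11 - 2*3)) + 3) = √0*((-4 + (11 - 6)) + 3) = 0*((-4 + 5) + 3) = 0*(1 + 3) = 0*4 = 0)
r*(1997 - 2598) = 0*(1997 - 2598) = 0*(-601) = 0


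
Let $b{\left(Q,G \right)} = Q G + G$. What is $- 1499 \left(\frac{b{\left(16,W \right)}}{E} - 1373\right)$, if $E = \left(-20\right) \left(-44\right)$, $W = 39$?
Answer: $\frac{1810157923}{880} \approx 2.057 \cdot 10^{6}$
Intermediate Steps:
$E = 880$
$b{\left(Q,G \right)} = G + G Q$ ($b{\left(Q,G \right)} = G Q + G = G + G Q$)
$- 1499 \left(\frac{b{\left(16,W \right)}}{E} - 1373\right) = - 1499 \left(\frac{39 \left(1 + 16\right)}{880} - 1373\right) = - 1499 \left(39 \cdot 17 \cdot \frac{1}{880} - 1373\right) = - 1499 \left(663 \cdot \frac{1}{880} - 1373\right) = - 1499 \left(\frac{663}{880} - 1373\right) = \left(-1499\right) \left(- \frac{1207577}{880}\right) = \frac{1810157923}{880}$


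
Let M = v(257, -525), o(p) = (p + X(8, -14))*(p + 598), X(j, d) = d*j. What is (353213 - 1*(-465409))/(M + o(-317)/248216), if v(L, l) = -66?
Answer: -22577230928/1833645 ≈ -12313.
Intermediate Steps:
o(p) = (-112 + p)*(598 + p) (o(p) = (p - 14*8)*(p + 598) = (p - 112)*(598 + p) = (-112 + p)*(598 + p))
M = -66
(353213 - 1*(-465409))/(M + o(-317)/248216) = (353213 - 1*(-465409))/(-66 + (-66976 + (-317)² + 486*(-317))/248216) = (353213 + 465409)/(-66 + (-66976 + 100489 - 154062)*(1/248216)) = 818622/(-66 - 120549*1/248216) = 818622/(-66 - 120549/248216) = 818622/(-16502805/248216) = 818622*(-248216/16502805) = -22577230928/1833645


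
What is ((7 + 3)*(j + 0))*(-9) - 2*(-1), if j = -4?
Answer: 362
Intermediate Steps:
((7 + 3)*(j + 0))*(-9) - 2*(-1) = ((7 + 3)*(-4 + 0))*(-9) - 2*(-1) = (10*(-4))*(-9) + 2 = -40*(-9) + 2 = 360 + 2 = 362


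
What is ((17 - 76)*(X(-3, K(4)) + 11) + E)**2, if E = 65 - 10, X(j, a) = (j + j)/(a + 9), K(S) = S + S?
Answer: 94945536/289 ≈ 3.2853e+5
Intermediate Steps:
K(S) = 2*S
X(j, a) = 2*j/(9 + a) (X(j, a) = (2*j)/(9 + a) = 2*j/(9 + a))
E = 55
((17 - 76)*(X(-3, K(4)) + 11) + E)**2 = ((17 - 76)*(2*(-3)/(9 + 2*4) + 11) + 55)**2 = (-59*(2*(-3)/(9 + 8) + 11) + 55)**2 = (-59*(2*(-3)/17 + 11) + 55)**2 = (-59*(2*(-3)*(1/17) + 11) + 55)**2 = (-59*(-6/17 + 11) + 55)**2 = (-59*181/17 + 55)**2 = (-10679/17 + 55)**2 = (-9744/17)**2 = 94945536/289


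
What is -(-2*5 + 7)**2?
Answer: -9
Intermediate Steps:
-(-2*5 + 7)**2 = -(-10 + 7)**2 = -1*(-3)**2 = -1*9 = -9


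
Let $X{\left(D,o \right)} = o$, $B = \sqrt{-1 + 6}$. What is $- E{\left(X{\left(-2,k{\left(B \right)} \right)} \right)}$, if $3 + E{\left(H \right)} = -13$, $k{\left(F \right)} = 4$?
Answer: $16$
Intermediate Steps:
$B = \sqrt{5} \approx 2.2361$
$E{\left(H \right)} = -16$ ($E{\left(H \right)} = -3 - 13 = -16$)
$- E{\left(X{\left(-2,k{\left(B \right)} \right)} \right)} = \left(-1\right) \left(-16\right) = 16$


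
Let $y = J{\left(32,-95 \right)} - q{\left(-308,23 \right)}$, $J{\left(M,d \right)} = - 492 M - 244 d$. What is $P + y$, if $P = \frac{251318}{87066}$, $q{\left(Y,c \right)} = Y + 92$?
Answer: $\frac{333240175}{43533} \approx 7654.9$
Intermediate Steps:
$q{\left(Y,c \right)} = 92 + Y$
$P = \frac{125659}{43533}$ ($P = 251318 \cdot \frac{1}{87066} = \frac{125659}{43533} \approx 2.8865$)
$y = 7652$ ($y = \left(\left(-492\right) 32 - -23180\right) - \left(92 - 308\right) = \left(-15744 + 23180\right) - -216 = 7436 + 216 = 7652$)
$P + y = \frac{125659}{43533} + 7652 = \frac{333240175}{43533}$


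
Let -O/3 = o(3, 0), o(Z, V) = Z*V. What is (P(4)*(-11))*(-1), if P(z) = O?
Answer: 0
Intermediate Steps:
o(Z, V) = V*Z
O = 0 (O = -0*3 = -3*0 = 0)
P(z) = 0
(P(4)*(-11))*(-1) = (0*(-11))*(-1) = 0*(-1) = 0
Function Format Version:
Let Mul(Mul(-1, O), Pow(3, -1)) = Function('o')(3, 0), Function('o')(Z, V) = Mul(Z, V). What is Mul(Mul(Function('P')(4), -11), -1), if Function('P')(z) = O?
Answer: 0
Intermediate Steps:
Function('o')(Z, V) = Mul(V, Z)
O = 0 (O = Mul(-3, Mul(0, 3)) = Mul(-3, 0) = 0)
Function('P')(z) = 0
Mul(Mul(Function('P')(4), -11), -1) = Mul(Mul(0, -11), -1) = Mul(0, -1) = 0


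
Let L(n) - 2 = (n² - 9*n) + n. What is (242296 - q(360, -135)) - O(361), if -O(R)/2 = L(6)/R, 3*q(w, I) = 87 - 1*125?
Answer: 262420226/1083 ≈ 2.4231e+5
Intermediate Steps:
q(w, I) = -38/3 (q(w, I) = (87 - 1*125)/3 = (87 - 125)/3 = (⅓)*(-38) = -38/3)
L(n) = 2 + n² - 8*n (L(n) = 2 + ((n² - 9*n) + n) = 2 + (n² - 8*n) = 2 + n² - 8*n)
O(R) = 20/R (O(R) = -2*(2 + 6² - 8*6)/R = -2*(2 + 36 - 48)/R = -(-20)/R = 20/R)
(242296 - q(360, -135)) - O(361) = (242296 - 1*(-38/3)) - 20/361 = (242296 + 38/3) - 20/361 = 726926/3 - 1*20/361 = 726926/3 - 20/361 = 262420226/1083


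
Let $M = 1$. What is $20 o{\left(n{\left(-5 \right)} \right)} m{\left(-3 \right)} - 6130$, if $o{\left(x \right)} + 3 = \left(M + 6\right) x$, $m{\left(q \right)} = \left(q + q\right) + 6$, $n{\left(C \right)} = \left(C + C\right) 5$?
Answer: $-6130$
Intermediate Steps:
$n{\left(C \right)} = 10 C$ ($n{\left(C \right)} = 2 C 5 = 10 C$)
$m{\left(q \right)} = 6 + 2 q$ ($m{\left(q \right)} = 2 q + 6 = 6 + 2 q$)
$o{\left(x \right)} = -3 + 7 x$ ($o{\left(x \right)} = -3 + \left(1 + 6\right) x = -3 + 7 x$)
$20 o{\left(n{\left(-5 \right)} \right)} m{\left(-3 \right)} - 6130 = 20 \left(-3 + 7 \cdot 10 \left(-5\right)\right) \left(6 + 2 \left(-3\right)\right) - 6130 = 20 \left(-3 + 7 \left(-50\right)\right) \left(6 - 6\right) - 6130 = 20 \left(-3 - 350\right) 0 - 6130 = 20 \left(-353\right) 0 - 6130 = \left(-7060\right) 0 - 6130 = 0 - 6130 = -6130$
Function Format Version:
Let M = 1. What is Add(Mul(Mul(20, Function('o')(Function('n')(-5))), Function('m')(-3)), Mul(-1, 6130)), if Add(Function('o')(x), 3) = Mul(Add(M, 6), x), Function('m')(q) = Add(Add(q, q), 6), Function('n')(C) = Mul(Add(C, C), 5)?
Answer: -6130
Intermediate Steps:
Function('n')(C) = Mul(10, C) (Function('n')(C) = Mul(Mul(2, C), 5) = Mul(10, C))
Function('m')(q) = Add(6, Mul(2, q)) (Function('m')(q) = Add(Mul(2, q), 6) = Add(6, Mul(2, q)))
Function('o')(x) = Add(-3, Mul(7, x)) (Function('o')(x) = Add(-3, Mul(Add(1, 6), x)) = Add(-3, Mul(7, x)))
Add(Mul(Mul(20, Function('o')(Function('n')(-5))), Function('m')(-3)), Mul(-1, 6130)) = Add(Mul(Mul(20, Add(-3, Mul(7, Mul(10, -5)))), Add(6, Mul(2, -3))), Mul(-1, 6130)) = Add(Mul(Mul(20, Add(-3, Mul(7, -50))), Add(6, -6)), -6130) = Add(Mul(Mul(20, Add(-3, -350)), 0), -6130) = Add(Mul(Mul(20, -353), 0), -6130) = Add(Mul(-7060, 0), -6130) = Add(0, -6130) = -6130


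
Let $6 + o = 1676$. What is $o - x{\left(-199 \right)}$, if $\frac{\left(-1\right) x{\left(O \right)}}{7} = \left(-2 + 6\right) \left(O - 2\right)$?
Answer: $-3958$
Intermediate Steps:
$o = 1670$ ($o = -6 + 1676 = 1670$)
$x{\left(O \right)} = 56 - 28 O$ ($x{\left(O \right)} = - 7 \left(-2 + 6\right) \left(O - 2\right) = - 7 \cdot 4 \left(-2 + O\right) = - 7 \left(-8 + 4 O\right) = 56 - 28 O$)
$o - x{\left(-199 \right)} = 1670 - \left(56 - -5572\right) = 1670 - \left(56 + 5572\right) = 1670 - 5628 = -3958$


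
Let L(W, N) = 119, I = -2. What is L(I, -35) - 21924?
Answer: -21805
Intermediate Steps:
L(I, -35) - 21924 = 119 - 21924 = -21805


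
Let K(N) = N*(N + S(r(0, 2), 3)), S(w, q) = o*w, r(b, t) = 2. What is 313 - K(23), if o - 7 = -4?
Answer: -354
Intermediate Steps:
o = 3 (o = 7 - 4 = 3)
S(w, q) = 3*w
K(N) = N*(6 + N) (K(N) = N*(N + 3*2) = N*(N + 6) = N*(6 + N))
313 - K(23) = 313 - 23*(6 + 23) = 313 - 23*29 = 313 - 1*667 = 313 - 667 = -354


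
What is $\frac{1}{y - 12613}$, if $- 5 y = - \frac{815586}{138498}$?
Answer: $- \frac{115415}{1455593464} \approx -7.9291 \cdot 10^{-5}$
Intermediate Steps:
$y = \frac{135931}{115415}$ ($y = - \frac{\left(-815586\right) \frac{1}{138498}}{5} = \left(- \frac{1}{5}\right) \left(- \frac{135931}{23083}\right) = \frac{135931}{115415} \approx 1.1778$)
$\frac{1}{y - 12613} = \frac{1}{\frac{135931}{115415} - 12613} = \frac{1}{- \frac{1455593464}{115415}} = - \frac{115415}{1455593464}$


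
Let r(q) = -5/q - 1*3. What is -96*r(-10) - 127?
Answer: 113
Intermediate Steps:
r(q) = -3 - 5/q (r(q) = -5/q - 3 = -3 - 5/q)
-96*r(-10) - 127 = -96*(-3 - 5/(-10)) - 127 = -96*(-3 - 5*(-⅒)) - 127 = -96*(-3 + ½) - 127 = -96*(-5/2) - 127 = 240 - 127 = 113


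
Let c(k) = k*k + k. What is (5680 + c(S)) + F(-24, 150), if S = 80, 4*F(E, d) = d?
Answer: 24395/2 ≈ 12198.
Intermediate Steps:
F(E, d) = d/4
c(k) = k + k² (c(k) = k² + k = k + k²)
(5680 + c(S)) + F(-24, 150) = (5680 + 80*(1 + 80)) + (¼)*150 = (5680 + 80*81) + 75/2 = (5680 + 6480) + 75/2 = 12160 + 75/2 = 24395/2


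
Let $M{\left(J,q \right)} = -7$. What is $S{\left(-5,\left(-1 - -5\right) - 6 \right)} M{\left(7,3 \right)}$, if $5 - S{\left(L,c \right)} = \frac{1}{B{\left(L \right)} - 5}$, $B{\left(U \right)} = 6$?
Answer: $-28$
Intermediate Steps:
$S{\left(L,c \right)} = 4$ ($S{\left(L,c \right)} = 5 - \frac{1}{6 - 5} = 5 - 1^{-1} = 5 - 1 = 4$)
$S{\left(-5,\left(-1 - -5\right) - 6 \right)} M{\left(7,3 \right)} = 4 \left(-7\right) = -28$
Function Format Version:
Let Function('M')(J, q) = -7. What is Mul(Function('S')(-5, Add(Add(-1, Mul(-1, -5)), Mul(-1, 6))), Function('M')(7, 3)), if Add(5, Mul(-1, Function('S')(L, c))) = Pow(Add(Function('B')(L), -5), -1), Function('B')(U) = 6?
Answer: -28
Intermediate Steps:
Function('S')(L, c) = 4 (Function('S')(L, c) = Add(5, Mul(-1, Pow(Add(6, -5), -1))) = Add(5, Mul(-1, Pow(1, -1))) = Add(5, Mul(-1, 1)) = Add(5, -1) = 4)
Mul(Function('S')(-5, Add(Add(-1, Mul(-1, -5)), Mul(-1, 6))), Function('M')(7, 3)) = Mul(4, -7) = -28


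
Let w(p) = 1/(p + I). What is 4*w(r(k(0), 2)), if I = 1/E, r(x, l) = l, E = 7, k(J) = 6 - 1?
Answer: 28/15 ≈ 1.8667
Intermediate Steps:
k(J) = 5
I = 1/7 ≈ 0.14286
w(p) = 1/(1/7 + p) (w(p) = 1/(p + 1/7) = 1/(1/7 + p))
4*w(r(k(0), 2)) = 4*(7/(1 + 7*2)) = 4*(7/(1 + 14)) = 4*(7/15) = 28/15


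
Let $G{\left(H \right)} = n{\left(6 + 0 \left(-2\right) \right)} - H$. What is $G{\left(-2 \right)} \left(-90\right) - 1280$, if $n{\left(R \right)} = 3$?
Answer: $-1730$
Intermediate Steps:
$G{\left(H \right)} = 3 - H$
$G{\left(-2 \right)} \left(-90\right) - 1280 = \left(3 - -2\right) \left(-90\right) - 1280 = \left(3 + 2\right) \left(-90\right) - 1280 = 5 \left(-90\right) - 1280 = -450 - 1280 = -1730$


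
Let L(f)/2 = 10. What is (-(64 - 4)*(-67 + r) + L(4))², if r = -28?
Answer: 32718400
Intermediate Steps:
L(f) = 20 (L(f) = 2*10 = 20)
(-(64 - 4)*(-67 + r) + L(4))² = (-(64 - 4)*(-67 - 28) + 20)² = (-60*(-95) + 20)² = (-1*(-5700) + 20)² = (5700 + 20)² = 5720² = 32718400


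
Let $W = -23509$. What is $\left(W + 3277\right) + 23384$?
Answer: $3152$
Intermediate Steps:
$\left(W + 3277\right) + 23384 = \left(-23509 + 3277\right) + 23384 = -20232 + 23384 = 3152$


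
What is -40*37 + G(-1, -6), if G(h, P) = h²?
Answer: -1479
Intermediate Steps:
-40*37 + G(-1, -6) = -40*37 + (-1)² = -1480 + 1 = -1479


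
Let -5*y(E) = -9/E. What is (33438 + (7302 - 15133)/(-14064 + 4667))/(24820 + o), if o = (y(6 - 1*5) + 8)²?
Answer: 7855617925/5853400697 ≈ 1.3421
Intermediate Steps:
y(E) = 9/(5*E) (y(E) = -(-9)/(5*E) = 9/(5*E))
o = 2401/25 (o = (9/(5*(6 - 1*5)) + 8)² = (9/(5*(6 - 5)) + 8)² = ((9/5)/1 + 8)² = ((9/5)*1 + 8)² = (9/5 + 8)² = (49/5)² = 2401/25 ≈ 96.040)
(33438 + (7302 - 15133)/(-14064 + 4667))/(24820 + o) = (33438 + (7302 - 15133)/(-14064 + 4667))/(24820 + 2401/25) = (33438 - 7831/(-9397))/(622901/25) = (33438 - 7831*(-1/9397))*(25/622901) = (33438 + 7831/9397)*(25/622901) = (314224717/9397)*(25/622901) = 7855617925/5853400697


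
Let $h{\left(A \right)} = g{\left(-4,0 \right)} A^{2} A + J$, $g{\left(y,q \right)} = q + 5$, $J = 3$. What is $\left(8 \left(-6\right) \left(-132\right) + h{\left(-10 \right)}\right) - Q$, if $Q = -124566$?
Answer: $125905$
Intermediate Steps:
$g{\left(y,q \right)} = 5 + q$
$h{\left(A \right)} = 3 + 5 A^{3}$ ($h{\left(A \right)} = \left(5 + 0\right) A^{2} A + 3 = 5 A^{2} A + 3 = 5 A^{3} + 3 = 3 + 5 A^{3}$)
$\left(8 \left(-6\right) \left(-132\right) + h{\left(-10 \right)}\right) - Q = \left(8 \left(-6\right) \left(-132\right) + \left(3 + 5 \left(-10\right)^{3}\right)\right) - -124566 = \left(\left(-48\right) \left(-132\right) + \left(3 + 5 \left(-1000\right)\right)\right) + 124566 = \left(6336 + \left(3 - 5000\right)\right) + 124566 = \left(6336 - 4997\right) + 124566 = 1339 + 124566 = 125905$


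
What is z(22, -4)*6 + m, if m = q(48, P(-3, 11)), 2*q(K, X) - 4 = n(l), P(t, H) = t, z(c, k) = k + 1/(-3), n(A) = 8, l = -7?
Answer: -20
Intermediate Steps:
z(c, k) = -⅓ + k (z(c, k) = k - ⅓ = -⅓ + k)
q(K, X) = 6 (q(K, X) = 2 + (½)*8 = 2 + 4 = 6)
m = 6
z(22, -4)*6 + m = (-⅓ - 4)*6 + 6 = -13/3*6 + 6 = -26 + 6 = -20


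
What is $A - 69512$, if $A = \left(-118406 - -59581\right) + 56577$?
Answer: $-71760$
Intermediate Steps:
$A = -2248$ ($A = \left(-118406 + 59581\right) + 56577 = -58825 + 56577 = -2248$)
$A - 69512 = -2248 - 69512 = -71760$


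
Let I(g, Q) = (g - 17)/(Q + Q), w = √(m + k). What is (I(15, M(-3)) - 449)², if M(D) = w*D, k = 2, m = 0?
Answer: (2694 - √2)²/36 ≈ 2.0139e+5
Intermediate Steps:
w = √2 (w = √(0 + 2) = √2 ≈ 1.4142)
M(D) = D*√2 (M(D) = √2*D = D*√2)
I(g, Q) = (-17 + g)/(2*Q) (I(g, Q) = (-17 + g)/((2*Q)) = (-17 + g)*(1/(2*Q)) = (-17 + g)/(2*Q))
(I(15, M(-3)) - 449)² = ((-17 + 15)/(2*((-3*√2))) - 449)² = ((½)*(-√2/6)*(-2) - 449)² = (√2/6 - 449)² = (-449 + √2/6)²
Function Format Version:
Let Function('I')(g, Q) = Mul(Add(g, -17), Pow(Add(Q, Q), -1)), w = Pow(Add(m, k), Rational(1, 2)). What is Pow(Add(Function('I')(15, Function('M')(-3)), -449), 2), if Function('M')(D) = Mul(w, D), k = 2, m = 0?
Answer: Mul(Rational(1, 36), Pow(Add(2694, Mul(-1, Pow(2, Rational(1, 2)))), 2)) ≈ 2.0139e+5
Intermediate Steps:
w = Pow(2, Rational(1, 2)) (w = Pow(Add(0, 2), Rational(1, 2)) = Pow(2, Rational(1, 2)) ≈ 1.4142)
Function('M')(D) = Mul(D, Pow(2, Rational(1, 2))) (Function('M')(D) = Mul(Pow(2, Rational(1, 2)), D) = Mul(D, Pow(2, Rational(1, 2))))
Function('I')(g, Q) = Mul(Rational(1, 2), Pow(Q, -1), Add(-17, g)) (Function('I')(g, Q) = Mul(Add(-17, g), Pow(Mul(2, Q), -1)) = Mul(Add(-17, g), Mul(Rational(1, 2), Pow(Q, -1))) = Mul(Rational(1, 2), Pow(Q, -1), Add(-17, g)))
Pow(Add(Function('I')(15, Function('M')(-3)), -449), 2) = Pow(Add(Mul(Rational(1, 2), Pow(Mul(-3, Pow(2, Rational(1, 2))), -1), Add(-17, 15)), -449), 2) = Pow(Add(Mul(Rational(1, 2), Mul(Rational(-1, 6), Pow(2, Rational(1, 2))), -2), -449), 2) = Pow(Add(Mul(Rational(1, 6), Pow(2, Rational(1, 2))), -449), 2) = Pow(Add(-449, Mul(Rational(1, 6), Pow(2, Rational(1, 2)))), 2)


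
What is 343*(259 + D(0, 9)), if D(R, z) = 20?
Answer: 95697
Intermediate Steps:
343*(259 + D(0, 9)) = 343*(259 + 20) = 343*279 = 95697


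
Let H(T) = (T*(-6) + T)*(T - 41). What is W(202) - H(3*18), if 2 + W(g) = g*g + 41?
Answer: 44353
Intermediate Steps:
W(g) = 39 + g**2 (W(g) = -2 + (g*g + 41) = -2 + (g**2 + 41) = -2 + (41 + g**2) = 39 + g**2)
H(T) = -5*T*(-41 + T) (H(T) = (-6*T + T)*(-41 + T) = (-5*T)*(-41 + T) = -5*T*(-41 + T))
W(202) - H(3*18) = (39 + 202**2) - 5*3*18*(41 - 3*18) = (39 + 40804) - 5*54*(41 - 1*54) = 40843 - 5*54*(41 - 54) = 40843 - 5*54*(-13) = 40843 - 1*(-3510) = 40843 + 3510 = 44353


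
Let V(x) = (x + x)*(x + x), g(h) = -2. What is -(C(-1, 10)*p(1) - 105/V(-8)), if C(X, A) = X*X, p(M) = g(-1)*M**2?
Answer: 617/256 ≈ 2.4102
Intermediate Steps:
p(M) = -2*M**2
C(X, A) = X**2
V(x) = 4*x**2 (V(x) = (2*x)*(2*x) = 4*x**2)
-(C(-1, 10)*p(1) - 105/V(-8)) = -((-1)**2*(-2*1**2) - 105/(4*(-8)**2)) = -(1*(-2*1) - 105/(4*64)) = -(1*(-2) - 105/256) = -(-2 - 105*1/256) = -(-2 - 105/256) = -1*(-617/256) = 617/256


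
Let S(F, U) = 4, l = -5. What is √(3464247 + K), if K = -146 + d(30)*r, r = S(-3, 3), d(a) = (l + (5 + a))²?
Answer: √3467701 ≈ 1862.2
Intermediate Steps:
d(a) = a² (d(a) = (-5 + (5 + a))² = a²)
r = 4
K = 3454 (K = -146 + 30²*4 = -146 + 900*4 = -146 + 3600 = 3454)
√(3464247 + K) = √(3464247 + 3454) = √3467701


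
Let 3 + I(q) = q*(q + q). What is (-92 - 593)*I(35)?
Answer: -1676195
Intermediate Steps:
I(q) = -3 + 2*q² (I(q) = -3 + q*(q + q) = -3 + q*(2*q) = -3 + 2*q²)
(-92 - 593)*I(35) = (-92 - 593)*(-3 + 2*35²) = -685*(-3 + 2*1225) = -685*(-3 + 2450) = -685*2447 = -1676195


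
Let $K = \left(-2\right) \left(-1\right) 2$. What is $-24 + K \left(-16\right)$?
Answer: $-88$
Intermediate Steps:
$K = 4$ ($K = 2 \cdot 2 = 4$)
$-24 + K \left(-16\right) = -24 + 4 \left(-16\right) = -24 - 64 = -88$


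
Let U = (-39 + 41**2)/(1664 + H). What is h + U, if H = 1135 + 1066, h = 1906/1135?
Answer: 1846072/877355 ≈ 2.1041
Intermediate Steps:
h = 1906/1135 (h = 1906*(1/1135) = 1906/1135 ≈ 1.6793)
H = 2201
U = 1642/3865 (U = (-39 + 41**2)/(1664 + 2201) = (-39 + 1681)/3865 = 1642*(1/3865) = 1642/3865 ≈ 0.42484)
h + U = 1906/1135 + 1642/3865 = 1846072/877355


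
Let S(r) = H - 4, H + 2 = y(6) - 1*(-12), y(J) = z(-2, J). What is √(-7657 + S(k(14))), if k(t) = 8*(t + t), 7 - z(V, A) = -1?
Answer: I*√7643 ≈ 87.424*I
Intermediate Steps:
z(V, A) = 8 (z(V, A) = 7 - 1*(-1) = 7 + 1 = 8)
y(J) = 8
k(t) = 16*t (k(t) = 8*(2*t) = 16*t)
H = 18 (H = -2 + (8 - 1*(-12)) = -2 + (8 + 12) = -2 + 20 = 18)
S(r) = 14 (S(r) = 18 - 4 = 14)
√(-7657 + S(k(14))) = √(-7657 + 14) = √(-7643) = I*√7643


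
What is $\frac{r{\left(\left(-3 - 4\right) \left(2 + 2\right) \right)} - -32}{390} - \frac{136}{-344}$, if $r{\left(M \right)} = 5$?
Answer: $\frac{8221}{16770} \approx 0.49022$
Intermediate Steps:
$\frac{r{\left(\left(-3 - 4\right) \left(2 + 2\right) \right)} - -32}{390} - \frac{136}{-344} = \frac{5 - -32}{390} - \frac{136}{-344} = \left(5 + 32\right) \frac{1}{390} - - \frac{17}{43} = 37 \cdot \frac{1}{390} + \frac{17}{43} = \frac{37}{390} + \frac{17}{43} = \frac{8221}{16770}$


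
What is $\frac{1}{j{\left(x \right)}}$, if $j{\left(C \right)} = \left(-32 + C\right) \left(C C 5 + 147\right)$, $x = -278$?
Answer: $- \frac{1}{119835770} \approx -8.3448 \cdot 10^{-9}$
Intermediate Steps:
$j{\left(C \right)} = \left(-32 + C\right) \left(147 + 5 C^{2}\right)$ ($j{\left(C \right)} = \left(-32 + C\right) \left(C^{2} \cdot 5 + 147\right) = \left(-32 + C\right) \left(5 C^{2} + 147\right) = \left(-32 + C\right) \left(147 + 5 C^{2}\right)$)
$\frac{1}{j{\left(x \right)}} = \frac{1}{-4704 - 160 \left(-278\right)^{2} + 5 \left(-278\right)^{3} + 147 \left(-278\right)} = \frac{1}{-4704 - 12365440 + 5 \left(-21484952\right) - 40866} = \frac{1}{-4704 - 12365440 - 107424760 - 40866} = \frac{1}{-119835770} = - \frac{1}{119835770}$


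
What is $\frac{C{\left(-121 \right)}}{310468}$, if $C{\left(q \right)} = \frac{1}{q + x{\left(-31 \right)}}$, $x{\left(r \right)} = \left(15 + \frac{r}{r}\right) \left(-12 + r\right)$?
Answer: $- \frac{1}{251168612} \approx -3.9814 \cdot 10^{-9}$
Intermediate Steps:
$x{\left(r \right)} = -192 + 16 r$ ($x{\left(r \right)} = \left(15 + 1\right) \left(-12 + r\right) = 16 \left(-12 + r\right) = -192 + 16 r$)
$C{\left(q \right)} = \frac{1}{-688 + q}$ ($C{\left(q \right)} = \frac{1}{q + \left(-192 + 16 \left(-31\right)\right)} = \frac{1}{q - 688} = \frac{1}{-688 + q}$)
$\frac{C{\left(-121 \right)}}{310468} = \frac{1}{\left(-688 - 121\right) 310468} = \frac{1}{-809} \cdot \frac{1}{310468} = \left(- \frac{1}{809}\right) \frac{1}{310468} = - \frac{1}{251168612}$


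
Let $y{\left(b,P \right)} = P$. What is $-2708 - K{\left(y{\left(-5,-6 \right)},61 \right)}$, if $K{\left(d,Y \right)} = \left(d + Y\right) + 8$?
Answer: $-2771$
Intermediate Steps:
$K{\left(d,Y \right)} = 8 + Y + d$ ($K{\left(d,Y \right)} = \left(Y + d\right) + 8 = 8 + Y + d$)
$-2708 - K{\left(y{\left(-5,-6 \right)},61 \right)} = -2708 - \left(8 + 61 - 6\right) = -2708 - 63 = -2771$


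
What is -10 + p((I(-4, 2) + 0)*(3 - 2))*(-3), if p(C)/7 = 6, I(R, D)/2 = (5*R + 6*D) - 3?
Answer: -136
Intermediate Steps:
I(R, D) = -6 + 10*R + 12*D (I(R, D) = 2*((5*R + 6*D) - 3) = 2*(-3 + 5*R + 6*D) = -6 + 10*R + 12*D)
p(C) = 42 (p(C) = 7*6 = 42)
-10 + p((I(-4, 2) + 0)*(3 - 2))*(-3) = -10 + 42*(-3) = -10 - 126 = -136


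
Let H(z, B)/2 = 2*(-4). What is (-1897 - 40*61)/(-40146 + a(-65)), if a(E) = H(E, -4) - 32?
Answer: 4337/40194 ≈ 0.10790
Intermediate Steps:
H(z, B) = -16 (H(z, B) = 2*(2*(-4)) = 2*(-8) = -16)
a(E) = -48 (a(E) = -16 - 32 = -48)
(-1897 - 40*61)/(-40146 + a(-65)) = (-1897 - 40*61)/(-40146 - 48) = (-1897 - 2440)/(-40194) = -4337*(-1/40194) = 4337/40194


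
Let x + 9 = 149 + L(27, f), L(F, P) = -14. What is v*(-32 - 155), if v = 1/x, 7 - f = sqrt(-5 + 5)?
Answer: -187/126 ≈ -1.4841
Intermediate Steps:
f = 7 (f = 7 - sqrt(-5 + 5) = 7 - sqrt(0) = 7 - 1*0 = 7 + 0 = 7)
x = 126 (x = -9 + (149 - 14) = -9 + 135 = 126)
v = 1/126 ≈ 0.0079365
v*(-32 - 155) = (-32 - 155)/126 = (1/126)*(-187) = -187/126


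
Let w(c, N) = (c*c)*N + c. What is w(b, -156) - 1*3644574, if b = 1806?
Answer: -512457984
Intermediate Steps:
w(c, N) = c + N*c**2 (w(c, N) = c**2*N + c = N*c**2 + c = c + N*c**2)
w(b, -156) - 1*3644574 = 1806*(1 - 156*1806) - 1*3644574 = 1806*(1 - 281736) - 3644574 = 1806*(-281735) - 3644574 = -508813410 - 3644574 = -512457984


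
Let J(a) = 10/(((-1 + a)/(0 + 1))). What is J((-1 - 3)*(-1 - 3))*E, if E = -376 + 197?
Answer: -358/3 ≈ -119.33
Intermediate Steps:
J(a) = 10/(-1 + a) (J(a) = 10/(((-1 + a)/1)) = 10/(((-1 + a)*1)) = 10/(-1 + a))
E = -179
J((-1 - 3)*(-1 - 3))*E = (10/(-1 + (-1 - 3)*(-1 - 3)))*(-179) = (10/(-1 - 4*(-4)))*(-179) = (10/(-1 + 16))*(-179) = (10/15)*(-179) = (10*(1/15))*(-179) = (2/3)*(-179) = -358/3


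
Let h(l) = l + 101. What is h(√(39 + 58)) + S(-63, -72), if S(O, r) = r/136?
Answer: 1708/17 + √97 ≈ 110.32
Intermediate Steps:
h(l) = 101 + l
S(O, r) = r/136
h(√(39 + 58)) + S(-63, -72) = (101 + √(39 + 58)) + (1/136)*(-72) = (101 + √97) - 9/17 = 1708/17 + √97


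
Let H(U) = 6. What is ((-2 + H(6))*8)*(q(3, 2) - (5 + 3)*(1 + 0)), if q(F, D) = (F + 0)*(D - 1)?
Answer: -160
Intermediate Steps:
q(F, D) = F*(-1 + D)
((-2 + H(6))*8)*(q(3, 2) - (5 + 3)*(1 + 0)) = ((-2 + 6)*8)*(3*(-1 + 2) - (5 + 3)*(1 + 0)) = (4*8)*(3*1 - 8) = 32*(3 - 1*8) = 32*(3 - 8) = 32*(-5) = -160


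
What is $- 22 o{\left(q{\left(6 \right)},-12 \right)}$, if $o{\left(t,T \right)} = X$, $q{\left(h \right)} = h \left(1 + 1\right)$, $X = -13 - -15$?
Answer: $-44$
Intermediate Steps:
$X = 2$ ($X = -13 + 15 = 2$)
$q{\left(h \right)} = 2 h$ ($q{\left(h \right)} = h 2 = 2 h$)
$o{\left(t,T \right)} = 2$
$- 22 o{\left(q{\left(6 \right)},-12 \right)} = \left(-22\right) 2 = -44$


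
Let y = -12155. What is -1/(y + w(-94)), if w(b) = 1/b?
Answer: 94/1142571 ≈ 8.2271e-5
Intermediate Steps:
-1/(y + w(-94)) = -1/(-12155 + 1/(-94)) = -1/(-12155 - 1/94) = -1/(-1142571/94) = -1*(-94/1142571) = 94/1142571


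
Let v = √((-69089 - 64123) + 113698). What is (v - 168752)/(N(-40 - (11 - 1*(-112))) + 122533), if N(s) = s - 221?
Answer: -168752/122149 + I*√19514/122149 ≈ -1.3815 + 0.0011436*I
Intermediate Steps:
N(s) = -221 + s
v = I*√19514 (v = √(-133212 + 113698) = √(-19514) = I*√19514 ≈ 139.69*I)
(v - 168752)/(N(-40 - (11 - 1*(-112))) + 122533) = (I*√19514 - 168752)/((-221 + (-40 - (11 - 1*(-112)))) + 122533) = (-168752 + I*√19514)/((-221 + (-40 - (11 + 112))) + 122533) = (-168752 + I*√19514)/((-221 + (-40 - 1*123)) + 122533) = (-168752 + I*√19514)/((-221 + (-40 - 123)) + 122533) = (-168752 + I*√19514)/((-221 - 163) + 122533) = (-168752 + I*√19514)/(-384 + 122533) = (-168752 + I*√19514)/122149 = (-168752 + I*√19514)*(1/122149) = -168752/122149 + I*√19514/122149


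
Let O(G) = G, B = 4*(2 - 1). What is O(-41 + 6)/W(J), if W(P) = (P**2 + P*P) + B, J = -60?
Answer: -35/7204 ≈ -0.0048584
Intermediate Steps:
B = 4 (B = 4*1 = 4)
W(P) = 4 + 2*P**2 (W(P) = (P**2 + P*P) + 4 = (P**2 + P**2) + 4 = 2*P**2 + 4 = 4 + 2*P**2)
O(-41 + 6)/W(J) = (-41 + 6)/(4 + 2*(-60)**2) = -35/(4 + 2*3600) = -35/(4 + 7200) = -35/7204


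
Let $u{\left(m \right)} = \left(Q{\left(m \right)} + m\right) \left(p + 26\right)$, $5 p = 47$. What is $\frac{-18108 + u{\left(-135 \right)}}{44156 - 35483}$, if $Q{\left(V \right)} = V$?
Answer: $- \frac{9222}{2891} \approx -3.1899$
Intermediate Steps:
$p = \frac{47}{5}$ ($p = \frac{1}{5} \cdot 47 = \frac{47}{5} \approx 9.4$)
$u{\left(m \right)} = \frac{354 m}{5}$ ($u{\left(m \right)} = \left(m + m\right) \left(\frac{47}{5} + 26\right) = 2 m \frac{177}{5} = \frac{354 m}{5}$)
$\frac{-18108 + u{\left(-135 \right)}}{44156 - 35483} = \frac{-18108 + \frac{354}{5} \left(-135\right)}{44156 - 35483} = \frac{-18108 - 9558}{8673} = \left(-27666\right) \frac{1}{8673} = - \frac{9222}{2891}$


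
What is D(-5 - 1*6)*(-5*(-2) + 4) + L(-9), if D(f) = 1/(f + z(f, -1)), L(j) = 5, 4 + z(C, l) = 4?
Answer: 41/11 ≈ 3.7273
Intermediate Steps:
z(C, l) = 0 (z(C, l) = -4 + 4 = 0)
D(f) = 1/f (D(f) = 1/(f + 0) = 1/f)
D(-5 - 1*6)*(-5*(-2) + 4) + L(-9) = (-5*(-2) + 4)/(-5 - 1*6) + 5 = (10 + 4)/(-5 - 6) + 5 = 14/(-11) + 5 = -1/11*14 + 5 = -14/11 + 5 = 41/11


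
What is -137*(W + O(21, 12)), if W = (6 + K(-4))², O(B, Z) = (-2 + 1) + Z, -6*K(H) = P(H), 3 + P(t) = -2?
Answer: -284549/36 ≈ -7904.1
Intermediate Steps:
P(t) = -5 (P(t) = -3 - 2 = -5)
K(H) = ⅚ (K(H) = -⅙*(-5) = ⅚)
O(B, Z) = -1 + Z
W = 1681/36 (W = (6 + ⅚)² = (41/6)² = 1681/36 ≈ 46.694)
-137*(W + O(21, 12)) = -137*(1681/36 + (-1 + 12)) = -137*(1681/36 + 11) = -137*2077/36 = -284549/36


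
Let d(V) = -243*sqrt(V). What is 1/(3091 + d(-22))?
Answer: 281/986669 + 243*I*sqrt(22)/10853359 ≈ 0.0002848 + 0.00010502*I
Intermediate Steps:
1/(3091 + d(-22)) = 1/(3091 - 243*I*sqrt(22))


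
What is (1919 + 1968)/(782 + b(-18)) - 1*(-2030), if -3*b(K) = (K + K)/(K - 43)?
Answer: 97047807/47690 ≈ 2035.0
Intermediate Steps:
b(K) = -2*K/(3*(-43 + K)) (b(K) = -(K + K)/(3*(K - 43)) = -2*K/(3*(-43 + K)))
(1919 + 1968)/(782 + b(-18)) - 1*(-2030) = (1919 + 1968)/(782 - 2*(-18)/(-129 + 3*(-18))) - 1*(-2030) = 3887/(782 - 2*(-18)/(-129 - 54)) + 2030 = 3887/(782 - 2*(-18)/(-183)) + 2030 = 3887/(782 - 2*(-18)*(-1/183)) + 2030 = 3887/(782 - 12/61) + 2030 = 3887/(47690/61) + 2030 = 3887*(61/47690) + 2030 = 237107/47690 + 2030 = 97047807/47690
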